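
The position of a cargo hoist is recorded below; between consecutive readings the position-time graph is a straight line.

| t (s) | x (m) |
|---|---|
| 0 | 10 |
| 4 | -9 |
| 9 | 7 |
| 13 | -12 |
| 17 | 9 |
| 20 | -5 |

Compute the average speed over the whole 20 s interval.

Average speed = (total path length)/(elapsed time); on a piecewise-linear x-t graph the path length is Σ|Δx|.
0–4 s: |Δx| = |-9 − 10| = 19 m
4–9 s: |Δx| = |7 − -9| = 16 m
9–13 s: |Δx| = |-12 − 7| = 19 m
13–17 s: |Δx| = |9 − -12| = 21 m
17–20 s: |Δx| = |-5 − 9| = 14 m
Total path = 89 m; average speed = 89/20 = 4.45 m/s.

4.45 m/s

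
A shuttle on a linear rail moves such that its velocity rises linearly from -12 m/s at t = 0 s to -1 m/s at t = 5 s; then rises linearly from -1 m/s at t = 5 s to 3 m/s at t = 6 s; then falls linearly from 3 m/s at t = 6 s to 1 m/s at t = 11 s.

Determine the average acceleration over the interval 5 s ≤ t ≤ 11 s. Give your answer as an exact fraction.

Average acceleration = Δv/Δt = (1 − -1)/(11 − 5) = 1/3 m/s².

1/3 m/s²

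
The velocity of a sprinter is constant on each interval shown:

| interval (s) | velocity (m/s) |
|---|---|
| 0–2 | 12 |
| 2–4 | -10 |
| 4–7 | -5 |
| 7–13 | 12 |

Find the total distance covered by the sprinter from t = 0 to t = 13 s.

131 m

Distance (not displacement) is the total path length: add the absolute areas under v-t.
0–2 s: |12| × 2 = 24 m
2–4 s: |-10| × 2 = 20 m
4–7 s: |-5| × 3 = 15 m
7–13 s: |12| × 6 = 72 m
Total distance = 131 m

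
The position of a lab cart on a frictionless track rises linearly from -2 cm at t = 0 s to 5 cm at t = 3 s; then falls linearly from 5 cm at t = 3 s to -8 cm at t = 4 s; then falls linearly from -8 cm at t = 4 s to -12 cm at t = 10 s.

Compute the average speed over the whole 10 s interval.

Average speed = (total path length)/(elapsed time); on a piecewise-linear x-t graph the path length is Σ|Δx|.
0–3 s: |Δx| = |5 − -2| = 7 cm
3–4 s: |Δx| = |-8 − 5| = 13 cm
4–10 s: |Δx| = |-12 − -8| = 4 cm
Total path = 24 cm; average speed = 24/10 = 2.4 cm/s.

2.4 cm/s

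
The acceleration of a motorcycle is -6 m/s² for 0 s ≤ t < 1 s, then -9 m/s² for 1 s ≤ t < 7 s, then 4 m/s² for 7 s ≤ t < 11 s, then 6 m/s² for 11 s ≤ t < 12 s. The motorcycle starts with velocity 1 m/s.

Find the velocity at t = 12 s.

Δv equals the area under the a-t graph; then v = v₀ + Δv.
0–1 s: -6 × 1 = -6 m/s
1–7 s: -9 × 6 = -54 m/s
7–11 s: 4 × 4 = 16 m/s
11–12 s: 6 × 1 = 6 m/s
Δv = -38 m/s, so v(12) = 1 + (-38) = -37 m/s.

-37 m/s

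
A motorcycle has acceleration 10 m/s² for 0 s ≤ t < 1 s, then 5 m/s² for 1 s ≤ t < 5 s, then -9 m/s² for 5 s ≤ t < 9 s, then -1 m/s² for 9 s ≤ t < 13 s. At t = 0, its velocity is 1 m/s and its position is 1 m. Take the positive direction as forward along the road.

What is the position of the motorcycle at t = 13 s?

On each constant-a segment, Δv = aΔt and Δx = v₀Δt + ½aΔt²; chain segment to segment.
0–1 s: v starts 1 m/s; Δx = 1·1 + ½·10·1² = 6 m; v ends 11 m/s.
1–5 s: v starts 11 m/s; Δx = 11·4 + ½·5·4² = 84 m; v ends 31 m/s.
5–9 s: v starts 31 m/s; Δx = 31·4 + ½·-9·4² = 52 m; v ends -5 m/s.
9–13 s: v starts -5 m/s; Δx = -5·4 + ½·-1·4² = -28 m; v ends -9 m/s.
x(13) = 1 + Σ Δx = 115 m.

115 m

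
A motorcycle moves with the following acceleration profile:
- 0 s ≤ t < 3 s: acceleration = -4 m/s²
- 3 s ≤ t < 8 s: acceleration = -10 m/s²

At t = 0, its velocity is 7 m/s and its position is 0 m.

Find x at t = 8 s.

-147 m

On each constant-a segment, Δv = aΔt and Δx = v₀Δt + ½aΔt²; chain segment to segment.
0–3 s: v starts 7 m/s; Δx = 7·3 + ½·-4·3² = 3 m; v ends -5 m/s.
3–8 s: v starts -5 m/s; Δx = -5·5 + ½·-10·5² = -150 m; v ends -55 m/s.
x(8) = 0 + Σ Δx = -147 m.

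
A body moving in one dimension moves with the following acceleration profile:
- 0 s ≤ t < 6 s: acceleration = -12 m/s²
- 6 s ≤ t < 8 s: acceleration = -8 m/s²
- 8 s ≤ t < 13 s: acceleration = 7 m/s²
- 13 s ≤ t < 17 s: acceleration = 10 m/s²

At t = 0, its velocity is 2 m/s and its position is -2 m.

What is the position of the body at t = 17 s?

-828.5 m

On each constant-a segment, Δv = aΔt and Δx = v₀Δt + ½aΔt²; chain segment to segment.
0–6 s: v starts 2 m/s; Δx = 2·6 + ½·-12·6² = -204 m; v ends -70 m/s.
6–8 s: v starts -70 m/s; Δx = -70·2 + ½·-8·2² = -156 m; v ends -86 m/s.
8–13 s: v starts -86 m/s; Δx = -86·5 + ½·7·5² = -342.5 m; v ends -51 m/s.
13–17 s: v starts -51 m/s; Δx = -51·4 + ½·10·4² = -124 m; v ends -11 m/s.
x(17) = -2 + Σ Δx = -828.5 m.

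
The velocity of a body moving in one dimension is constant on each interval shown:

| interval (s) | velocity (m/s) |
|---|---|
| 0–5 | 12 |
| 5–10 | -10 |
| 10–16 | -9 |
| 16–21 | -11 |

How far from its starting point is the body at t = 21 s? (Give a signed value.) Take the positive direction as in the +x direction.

Net displacement equals the area under the velocity-time graph (areas below the axis count negative).
0–5 s: 12 × 5 = 60 m
5–10 s: -10 × 5 = -50 m
10–16 s: -9 × 6 = -54 m
16–21 s: -11 × 5 = -55 m
Net displacement = -99 m

-99 m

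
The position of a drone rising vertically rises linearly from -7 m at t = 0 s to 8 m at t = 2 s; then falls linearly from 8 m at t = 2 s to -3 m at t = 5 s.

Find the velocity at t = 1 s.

7.5 m/s

Velocity is the slope of the x-t graph on 0–2 s: (8 − -7)/(2 − 0) = 7.5 m/s.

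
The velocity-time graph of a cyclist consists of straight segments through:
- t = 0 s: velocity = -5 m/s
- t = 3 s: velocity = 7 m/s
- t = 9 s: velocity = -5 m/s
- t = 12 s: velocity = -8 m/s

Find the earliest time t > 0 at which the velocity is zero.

v changes sign on 0–3 s (from -5 to 7); the graph is linear there, so v = 0 at t = 0 + (5)·(3 − 0)/(7 − -5) = 1.25 s.

t = 1.25 s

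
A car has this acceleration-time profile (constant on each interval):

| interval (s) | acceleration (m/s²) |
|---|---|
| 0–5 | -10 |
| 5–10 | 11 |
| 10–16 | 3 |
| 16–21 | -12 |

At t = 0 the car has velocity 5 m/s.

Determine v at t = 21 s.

-32 m/s

Δv equals the area under the a-t graph; then v = v₀ + Δv.
0–5 s: -10 × 5 = -50 m/s
5–10 s: 11 × 5 = 55 m/s
10–16 s: 3 × 6 = 18 m/s
16–21 s: -12 × 5 = -60 m/s
Δv = -37 m/s, so v(21) = 5 + (-37) = -32 m/s.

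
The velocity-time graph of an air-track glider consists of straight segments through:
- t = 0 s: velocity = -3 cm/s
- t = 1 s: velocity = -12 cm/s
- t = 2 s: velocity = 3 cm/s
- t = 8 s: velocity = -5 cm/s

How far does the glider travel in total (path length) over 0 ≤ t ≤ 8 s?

Distance (not displacement) is the total path length: add the absolute areas under v-t.
0–1 s: |½(-3 + -12)(1)| = 7.5 cm
1–2 s: v = 0 at t = 1.8 s; triangle areas 4.8 + 0.3 = 5.1 cm
2–8 s: v = 0 at t = 4.25 s; triangle areas 3.375 + 9.375 = 12.75 cm
Total distance = 25.35 cm

25.35 cm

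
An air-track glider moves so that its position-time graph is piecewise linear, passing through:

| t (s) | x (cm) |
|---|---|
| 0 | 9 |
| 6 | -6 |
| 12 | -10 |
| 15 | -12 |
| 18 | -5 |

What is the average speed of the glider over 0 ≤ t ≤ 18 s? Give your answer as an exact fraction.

14/9 cm/s

Average speed = (total path length)/(elapsed time); on a piecewise-linear x-t graph the path length is Σ|Δx|.
0–6 s: |Δx| = |-6 − 9| = 15 cm
6–12 s: |Δx| = |-10 − -6| = 4 cm
12–15 s: |Δx| = |-12 − -10| = 2 cm
15–18 s: |Δx| = |-5 − -12| = 7 cm
Total path = 28 cm; average speed = 28/18 = 14/9 cm/s.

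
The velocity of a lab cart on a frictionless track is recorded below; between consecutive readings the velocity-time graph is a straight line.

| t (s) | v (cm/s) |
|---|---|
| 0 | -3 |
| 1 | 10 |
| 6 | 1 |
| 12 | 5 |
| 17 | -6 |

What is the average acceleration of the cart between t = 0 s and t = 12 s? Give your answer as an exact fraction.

Average acceleration = Δv/Δt = (5 − -3)/(12 − 0) = 2/3 cm/s².

2/3 cm/s²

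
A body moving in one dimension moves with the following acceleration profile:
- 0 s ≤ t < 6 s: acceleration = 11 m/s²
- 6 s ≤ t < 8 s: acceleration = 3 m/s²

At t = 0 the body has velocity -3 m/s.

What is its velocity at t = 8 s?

Δv equals the area under the a-t graph; then v = v₀ + Δv.
0–6 s: 11 × 6 = 66 m/s
6–8 s: 3 × 2 = 6 m/s
Δv = 72 m/s, so v(8) = -3 + (72) = 69 m/s.

69 m/s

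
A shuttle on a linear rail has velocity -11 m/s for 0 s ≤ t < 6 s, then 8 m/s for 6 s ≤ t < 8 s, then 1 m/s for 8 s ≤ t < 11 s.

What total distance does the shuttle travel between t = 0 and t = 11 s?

Total distance travelled is ∫|v| dt — sum the magnitudes of each area piece.
0–6 s: |-11| × 6 = 66 m
6–8 s: |8| × 2 = 16 m
8–11 s: |1| × 3 = 3 m
Total distance = 85 m

85 m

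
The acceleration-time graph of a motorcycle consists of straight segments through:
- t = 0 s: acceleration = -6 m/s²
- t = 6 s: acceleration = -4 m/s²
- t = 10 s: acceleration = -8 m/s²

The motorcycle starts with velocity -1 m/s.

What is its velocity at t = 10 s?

-55 m/s

Δv equals the area under the a-t graph; then v = v₀ + Δv.
0–6 s: ½(-6 + -4)(6) = -30 m/s
6–10 s: ½(-4 + -8)(4) = -24 m/s
Δv = -54 m/s, so v(10) = -1 + (-54) = -55 m/s.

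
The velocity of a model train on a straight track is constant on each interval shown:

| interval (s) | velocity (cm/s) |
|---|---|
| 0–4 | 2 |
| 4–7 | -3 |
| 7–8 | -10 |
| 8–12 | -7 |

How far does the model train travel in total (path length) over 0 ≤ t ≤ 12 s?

55 cm

Total distance travelled is ∫|v| dt — sum the magnitudes of each area piece.
0–4 s: |2| × 4 = 8 cm
4–7 s: |-3| × 3 = 9 cm
7–8 s: |-10| × 1 = 10 cm
8–12 s: |-7| × 4 = 28 cm
Total distance = 55 cm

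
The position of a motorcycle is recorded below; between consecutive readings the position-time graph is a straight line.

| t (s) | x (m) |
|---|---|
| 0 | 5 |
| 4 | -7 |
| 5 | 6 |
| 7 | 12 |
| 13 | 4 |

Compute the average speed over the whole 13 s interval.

3 m/s

Average speed = (total path length)/(elapsed time); on a piecewise-linear x-t graph the path length is Σ|Δx|.
0–4 s: |Δx| = |-7 − 5| = 12 m
4–5 s: |Δx| = |6 − -7| = 13 m
5–7 s: |Δx| = |12 − 6| = 6 m
7–13 s: |Δx| = |4 − 12| = 8 m
Total path = 39 m; average speed = 39/13 = 3 m/s.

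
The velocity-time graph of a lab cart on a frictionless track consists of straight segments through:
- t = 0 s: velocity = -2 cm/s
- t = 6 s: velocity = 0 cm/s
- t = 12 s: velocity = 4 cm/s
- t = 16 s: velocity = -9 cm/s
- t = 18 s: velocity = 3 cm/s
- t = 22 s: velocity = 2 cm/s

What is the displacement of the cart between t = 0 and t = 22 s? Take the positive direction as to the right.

0 cm

Displacement is the signed area under the v-t curve.
0–6 s: ½(-2 + 0)(6) = -6 cm
6–12 s: ½(0 + 4)(6) = 12 cm
12–16 s: ½(4 + -9)(4) = -10 cm
16–18 s: ½(-9 + 3)(2) = -6 cm
18–22 s: ½(3 + 2)(4) = 10 cm
Net displacement = 0 cm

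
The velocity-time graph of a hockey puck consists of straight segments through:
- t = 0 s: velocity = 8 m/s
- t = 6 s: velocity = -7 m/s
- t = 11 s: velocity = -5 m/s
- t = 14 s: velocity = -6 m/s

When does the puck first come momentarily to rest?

t = 3.2 s

v changes sign on 0–6 s (from 8 to -7); the graph is linear there, so v = 0 at t = 0 + (-8)·(6 − 0)/(-7 − 8) = 3.2 s.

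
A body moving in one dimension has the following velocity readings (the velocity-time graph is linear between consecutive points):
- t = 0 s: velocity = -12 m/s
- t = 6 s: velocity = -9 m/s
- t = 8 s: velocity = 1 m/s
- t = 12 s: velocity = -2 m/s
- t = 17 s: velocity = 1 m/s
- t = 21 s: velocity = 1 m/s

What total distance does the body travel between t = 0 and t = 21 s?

82.7 m

Total distance travelled is ∫|v| dt — sum the magnitudes of each area piece.
0–6 s: |½(-12 + -9)(6)| = 63 m
6–8 s: v = 0 at t = 7.8 s; triangle areas 8.1 + 0.1 = 8.2 m
8–12 s: v = 0 at t = 28/3 s; triangle areas 2/3 + 8/3 = 10/3 m
12–17 s: v = 0 at t = 46/3 s; triangle areas 10/3 + 5/6 = 25/6 m
17–21 s: |1| × 4 = 4 m
Total distance = 82.7 m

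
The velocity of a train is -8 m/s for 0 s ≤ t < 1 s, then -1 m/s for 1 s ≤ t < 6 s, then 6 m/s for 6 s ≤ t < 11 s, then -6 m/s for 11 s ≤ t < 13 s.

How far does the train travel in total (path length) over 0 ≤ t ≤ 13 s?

55 m

Distance (not displacement) is the total path length: add the absolute areas under v-t.
0–1 s: |-8| × 1 = 8 m
1–6 s: |-1| × 5 = 5 m
6–11 s: |6| × 5 = 30 m
11–13 s: |-6| × 2 = 12 m
Total distance = 55 m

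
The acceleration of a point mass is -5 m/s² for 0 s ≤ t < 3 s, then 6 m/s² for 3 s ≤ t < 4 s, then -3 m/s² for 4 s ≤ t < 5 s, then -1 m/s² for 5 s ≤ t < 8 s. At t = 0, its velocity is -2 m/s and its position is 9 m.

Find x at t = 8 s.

On each constant-a segment, Δv = aΔt and Δx = v₀Δt + ½aΔt²; chain segment to segment.
0–3 s: v starts -2 m/s; Δx = -2·3 + ½·-5·3² = -28.5 m; v ends -17 m/s.
3–4 s: v starts -17 m/s; Δx = -17·1 + ½·6·1² = -14 m; v ends -11 m/s.
4–5 s: v starts -11 m/s; Δx = -11·1 + ½·-3·1² = -12.5 m; v ends -14 m/s.
5–8 s: v starts -14 m/s; Δx = -14·3 + ½·-1·3² = -46.5 m; v ends -17 m/s.
x(8) = 9 + Σ Δx = -92.5 m.

-92.5 m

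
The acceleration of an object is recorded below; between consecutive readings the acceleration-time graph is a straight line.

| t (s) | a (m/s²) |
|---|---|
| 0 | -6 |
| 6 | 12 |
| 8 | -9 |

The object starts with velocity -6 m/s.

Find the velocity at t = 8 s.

15 m/s

Δv equals the area under the a-t graph; then v = v₀ + Δv.
0–6 s: ½(-6 + 12)(6) = 18 m/s
6–8 s: ½(12 + -9)(2) = 3 m/s
Δv = 21 m/s, so v(8) = -6 + (21) = 15 m/s.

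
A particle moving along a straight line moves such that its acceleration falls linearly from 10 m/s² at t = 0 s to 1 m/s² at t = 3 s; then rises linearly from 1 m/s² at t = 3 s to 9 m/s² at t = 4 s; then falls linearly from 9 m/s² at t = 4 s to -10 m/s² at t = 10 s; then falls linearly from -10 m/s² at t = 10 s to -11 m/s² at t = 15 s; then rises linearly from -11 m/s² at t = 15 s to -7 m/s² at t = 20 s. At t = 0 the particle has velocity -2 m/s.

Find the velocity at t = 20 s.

Δv equals the area under the a-t graph; then v = v₀ + Δv.
0–3 s: ½(10 + 1)(3) = 16.5 m/s
3–4 s: ½(1 + 9)(1) = 5 m/s
4–10 s: ½(9 + -10)(6) = -3 m/s
10–15 s: ½(-10 + -11)(5) = -52.5 m/s
15–20 s: ½(-11 + -7)(5) = -45 m/s
Δv = -79 m/s, so v(20) = -2 + (-79) = -81 m/s.

-81 m/s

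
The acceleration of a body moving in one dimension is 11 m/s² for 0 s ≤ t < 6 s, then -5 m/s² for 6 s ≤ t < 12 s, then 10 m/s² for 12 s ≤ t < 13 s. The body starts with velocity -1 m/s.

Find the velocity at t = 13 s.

Δv equals the area under the a-t graph; then v = v₀ + Δv.
0–6 s: 11 × 6 = 66 m/s
6–12 s: -5 × 6 = -30 m/s
12–13 s: 10 × 1 = 10 m/s
Δv = 46 m/s, so v(13) = -1 + (46) = 45 m/s.

45 m/s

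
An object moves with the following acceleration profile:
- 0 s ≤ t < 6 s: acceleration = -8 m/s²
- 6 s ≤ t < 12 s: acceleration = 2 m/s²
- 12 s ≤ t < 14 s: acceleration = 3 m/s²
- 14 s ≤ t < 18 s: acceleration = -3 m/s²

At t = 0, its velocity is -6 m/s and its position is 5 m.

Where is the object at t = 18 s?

-709 m

On each constant-a segment, Δv = aΔt and Δx = v₀Δt + ½aΔt²; chain segment to segment.
0–6 s: v starts -6 m/s; Δx = -6·6 + ½·-8·6² = -180 m; v ends -54 m/s.
6–12 s: v starts -54 m/s; Δx = -54·6 + ½·2·6² = -288 m; v ends -42 m/s.
12–14 s: v starts -42 m/s; Δx = -42·2 + ½·3·2² = -78 m; v ends -36 m/s.
14–18 s: v starts -36 m/s; Δx = -36·4 + ½·-3·4² = -168 m; v ends -48 m/s.
x(18) = 5 + Σ Δx = -709 m.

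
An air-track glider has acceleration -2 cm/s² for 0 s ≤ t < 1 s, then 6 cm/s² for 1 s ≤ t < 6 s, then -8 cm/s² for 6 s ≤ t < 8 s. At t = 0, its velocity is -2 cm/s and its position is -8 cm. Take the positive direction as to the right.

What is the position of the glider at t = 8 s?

80 cm

On each constant-a segment, Δv = aΔt and Δx = v₀Δt + ½aΔt²; chain segment to segment.
0–1 s: v starts -2 cm/s; Δx = -2·1 + ½·-2·1² = -3 cm; v ends -4 cm/s.
1–6 s: v starts -4 cm/s; Δx = -4·5 + ½·6·5² = 55 cm; v ends 26 cm/s.
6–8 s: v starts 26 cm/s; Δx = 26·2 + ½·-8·2² = 36 cm; v ends 10 cm/s.
x(8) = -8 + Σ Δx = 80 cm.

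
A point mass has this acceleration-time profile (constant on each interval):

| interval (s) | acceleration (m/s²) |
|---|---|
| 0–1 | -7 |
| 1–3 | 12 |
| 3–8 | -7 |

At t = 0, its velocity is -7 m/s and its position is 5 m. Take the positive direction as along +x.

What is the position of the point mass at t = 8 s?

-47 m

On each constant-a segment, Δv = aΔt and Δx = v₀Δt + ½aΔt²; chain segment to segment.
0–1 s: v starts -7 m/s; Δx = -7·1 + ½·-7·1² = -10.5 m; v ends -14 m/s.
1–3 s: v starts -14 m/s; Δx = -14·2 + ½·12·2² = -4 m; v ends 10 m/s.
3–8 s: v starts 10 m/s; Δx = 10·5 + ½·-7·5² = -37.5 m; v ends -25 m/s.
x(8) = 5 + Σ Δx = -47 m.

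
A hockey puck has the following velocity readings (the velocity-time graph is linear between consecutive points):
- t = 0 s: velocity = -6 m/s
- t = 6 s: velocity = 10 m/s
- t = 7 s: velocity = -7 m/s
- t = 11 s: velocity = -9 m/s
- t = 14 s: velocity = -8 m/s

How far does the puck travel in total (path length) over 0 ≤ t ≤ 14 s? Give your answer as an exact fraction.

2971/34 m

Distance (not displacement) is the total path length: add the absolute areas under v-t.
0–6 s: v = 0 at t = 2.25 s; triangle areas 6.75 + 18.75 = 25.5 m
6–7 s: v = 0 at t = 112/17 s; triangle areas 50/17 + 49/34 = 149/34 m
7–11 s: |½(-7 + -9)(4)| = 32 m
11–14 s: |½(-9 + -8)(3)| = 25.5 m
Total distance = 2971/34 m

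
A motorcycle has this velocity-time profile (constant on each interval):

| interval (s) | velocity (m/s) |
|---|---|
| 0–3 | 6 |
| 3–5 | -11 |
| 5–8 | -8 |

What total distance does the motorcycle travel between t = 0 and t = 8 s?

64 m

Total distance travelled is ∫|v| dt — sum the magnitudes of each area piece.
0–3 s: |6| × 3 = 18 m
3–5 s: |-11| × 2 = 22 m
5–8 s: |-8| × 3 = 24 m
Total distance = 64 m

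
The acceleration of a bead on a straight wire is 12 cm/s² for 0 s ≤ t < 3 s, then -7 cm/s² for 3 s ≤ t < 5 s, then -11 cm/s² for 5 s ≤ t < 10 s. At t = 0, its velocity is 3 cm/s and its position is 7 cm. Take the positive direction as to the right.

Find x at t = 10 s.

On each constant-a segment, Δv = aΔt and Δx = v₀Δt + ½aΔt²; chain segment to segment.
0–3 s: v starts 3 cm/s; Δx = 3·3 + ½·12·3² = 63 cm; v ends 39 cm/s.
3–5 s: v starts 39 cm/s; Δx = 39·2 + ½·-7·2² = 64 cm; v ends 25 cm/s.
5–10 s: v starts 25 cm/s; Δx = 25·5 + ½·-11·5² = -12.5 cm; v ends -30 cm/s.
x(10) = 7 + Σ Δx = 121.5 cm.

121.5 cm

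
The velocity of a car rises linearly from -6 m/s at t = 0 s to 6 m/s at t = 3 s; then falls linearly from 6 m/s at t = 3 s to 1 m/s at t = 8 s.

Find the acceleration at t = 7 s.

Acceleration is the slope of the v-t graph on 3–8 s: (1 − 6)/(8 − 3) = -1 m/s².

-1 m/s²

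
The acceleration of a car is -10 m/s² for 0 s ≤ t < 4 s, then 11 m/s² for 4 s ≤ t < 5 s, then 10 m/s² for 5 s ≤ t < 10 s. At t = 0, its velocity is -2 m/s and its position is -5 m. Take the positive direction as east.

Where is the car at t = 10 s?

-159.5 m

On each constant-a segment, Δv = aΔt and Δx = v₀Δt + ½aΔt²; chain segment to segment.
0–4 s: v starts -2 m/s; Δx = -2·4 + ½·-10·4² = -88 m; v ends -42 m/s.
4–5 s: v starts -42 m/s; Δx = -42·1 + ½·11·1² = -36.5 m; v ends -31 m/s.
5–10 s: v starts -31 m/s; Δx = -31·5 + ½·10·5² = -30 m; v ends 19 m/s.
x(10) = -5 + Σ Δx = -159.5 m.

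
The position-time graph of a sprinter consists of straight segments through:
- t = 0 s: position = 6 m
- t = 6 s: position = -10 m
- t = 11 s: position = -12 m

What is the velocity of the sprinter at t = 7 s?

Velocity is the slope of the x-t graph on 6–11 s: (-12 − -10)/(11 − 6) = -0.4 m/s.

-0.4 m/s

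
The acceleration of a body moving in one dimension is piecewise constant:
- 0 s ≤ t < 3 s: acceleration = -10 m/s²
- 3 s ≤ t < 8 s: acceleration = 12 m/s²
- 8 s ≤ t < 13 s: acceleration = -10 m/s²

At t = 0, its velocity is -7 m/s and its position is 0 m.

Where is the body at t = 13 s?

On each constant-a segment, Δv = aΔt and Δx = v₀Δt + ½aΔt²; chain segment to segment.
0–3 s: v starts -7 m/s; Δx = -7·3 + ½·-10·3² = -66 m; v ends -37 m/s.
3–8 s: v starts -37 m/s; Δx = -37·5 + ½·12·5² = -35 m; v ends 23 m/s.
8–13 s: v starts 23 m/s; Δx = 23·5 + ½·-10·5² = -10 m; v ends -27 m/s.
x(13) = 0 + Σ Δx = -111 m.

-111 m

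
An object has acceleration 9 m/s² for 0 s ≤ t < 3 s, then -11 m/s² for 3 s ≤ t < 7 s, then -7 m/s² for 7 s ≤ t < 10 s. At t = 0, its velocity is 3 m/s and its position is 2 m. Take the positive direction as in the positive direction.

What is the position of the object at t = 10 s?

On each constant-a segment, Δv = aΔt and Δx = v₀Δt + ½aΔt²; chain segment to segment.
0–3 s: v starts 3 m/s; Δx = 3·3 + ½·9·3² = 49.5 m; v ends 30 m/s.
3–7 s: v starts 30 m/s; Δx = 30·4 + ½·-11·4² = 32 m; v ends -14 m/s.
7–10 s: v starts -14 m/s; Δx = -14·3 + ½·-7·3² = -73.5 m; v ends -35 m/s.
x(10) = 2 + Σ Δx = 10 m.

10 m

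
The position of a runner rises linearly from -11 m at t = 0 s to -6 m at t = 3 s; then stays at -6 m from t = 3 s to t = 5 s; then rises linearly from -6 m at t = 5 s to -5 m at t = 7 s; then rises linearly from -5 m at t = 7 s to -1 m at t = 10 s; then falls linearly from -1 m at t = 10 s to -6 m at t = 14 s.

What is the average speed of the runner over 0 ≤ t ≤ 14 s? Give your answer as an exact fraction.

Average speed = (total path length)/(elapsed time); on a piecewise-linear x-t graph the path length is Σ|Δx|.
0–3 s: |Δx| = |-6 − -11| = 5 m
3–5 s: |Δx| = |-6 − -6| = 0 m
5–7 s: |Δx| = |-5 − -6| = 1 m
7–10 s: |Δx| = |-1 − -5| = 4 m
10–14 s: |Δx| = |-6 − -1| = 5 m
Total path = 15 m; average speed = 15/14 = 15/14 m/s.

15/14 m/s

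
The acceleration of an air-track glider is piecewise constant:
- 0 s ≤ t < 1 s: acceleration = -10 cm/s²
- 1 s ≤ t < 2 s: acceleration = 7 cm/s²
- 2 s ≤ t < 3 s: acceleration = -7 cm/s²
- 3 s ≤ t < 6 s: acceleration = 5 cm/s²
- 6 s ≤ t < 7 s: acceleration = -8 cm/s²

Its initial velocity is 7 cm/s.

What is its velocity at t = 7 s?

Δv equals the area under the a-t graph; then v = v₀ + Δv.
0–1 s: -10 × 1 = -10 cm/s
1–2 s: 7 × 1 = 7 cm/s
2–3 s: -7 × 1 = -7 cm/s
3–6 s: 5 × 3 = 15 cm/s
6–7 s: -8 × 1 = -8 cm/s
Δv = -3 cm/s, so v(7) = 7 + (-3) = 4 cm/s.

4 cm/s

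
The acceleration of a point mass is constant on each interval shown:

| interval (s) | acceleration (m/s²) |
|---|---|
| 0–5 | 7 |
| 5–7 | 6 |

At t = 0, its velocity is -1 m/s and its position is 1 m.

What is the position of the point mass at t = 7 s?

On each constant-a segment, Δv = aΔt and Δx = v₀Δt + ½aΔt²; chain segment to segment.
0–5 s: v starts -1 m/s; Δx = -1·5 + ½·7·5² = 82.5 m; v ends 34 m/s.
5–7 s: v starts 34 m/s; Δx = 34·2 + ½·6·2² = 80 m; v ends 46 m/s.
x(7) = 1 + Σ Δx = 163.5 m.

163.5 m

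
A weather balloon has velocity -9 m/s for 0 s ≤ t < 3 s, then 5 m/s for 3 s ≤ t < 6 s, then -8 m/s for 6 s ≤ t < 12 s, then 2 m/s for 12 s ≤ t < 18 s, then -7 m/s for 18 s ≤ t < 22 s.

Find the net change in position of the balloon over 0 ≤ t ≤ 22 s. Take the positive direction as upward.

-76 m

Displacement is the signed area under the v-t curve.
0–3 s: -9 × 3 = -27 m
3–6 s: 5 × 3 = 15 m
6–12 s: -8 × 6 = -48 m
12–18 s: 2 × 6 = 12 m
18–22 s: -7 × 4 = -28 m
Net displacement = -76 m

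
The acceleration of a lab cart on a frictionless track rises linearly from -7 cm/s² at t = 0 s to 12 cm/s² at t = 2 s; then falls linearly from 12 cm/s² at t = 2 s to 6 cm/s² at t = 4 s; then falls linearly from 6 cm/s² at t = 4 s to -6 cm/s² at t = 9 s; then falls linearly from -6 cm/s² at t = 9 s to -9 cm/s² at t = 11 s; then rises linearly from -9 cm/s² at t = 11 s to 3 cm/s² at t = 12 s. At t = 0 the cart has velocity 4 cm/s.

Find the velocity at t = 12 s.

Δv equals the area under the a-t graph; then v = v₀ + Δv.
0–2 s: ½(-7 + 12)(2) = 5 cm/s
2–4 s: ½(12 + 6)(2) = 18 cm/s
4–9 s: ½(6 + -6)(5) = 0 cm/s
9–11 s: ½(-6 + -9)(2) = -15 cm/s
11–12 s: ½(-9 + 3)(1) = -3 cm/s
Δv = 5 cm/s, so v(12) = 4 + (5) = 9 cm/s.

9 cm/s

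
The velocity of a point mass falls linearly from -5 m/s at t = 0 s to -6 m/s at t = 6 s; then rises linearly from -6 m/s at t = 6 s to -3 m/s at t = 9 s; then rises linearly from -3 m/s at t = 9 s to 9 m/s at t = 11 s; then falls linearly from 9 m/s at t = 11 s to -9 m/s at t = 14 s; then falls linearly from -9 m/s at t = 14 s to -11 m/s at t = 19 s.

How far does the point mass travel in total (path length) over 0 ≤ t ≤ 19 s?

117.5 m

Distance (not displacement) is the total path length: add the absolute areas under v-t.
0–6 s: |½(-5 + -6)(6)| = 33 m
6–9 s: |½(-6 + -3)(3)| = 13.5 m
9–11 s: v = 0 at t = 9.5 s; triangle areas 0.75 + 6.75 = 7.5 m
11–14 s: v = 0 at t = 12.5 s; triangle areas 6.75 + 6.75 = 13.5 m
14–19 s: |½(-9 + -11)(5)| = 50 m
Total distance = 117.5 m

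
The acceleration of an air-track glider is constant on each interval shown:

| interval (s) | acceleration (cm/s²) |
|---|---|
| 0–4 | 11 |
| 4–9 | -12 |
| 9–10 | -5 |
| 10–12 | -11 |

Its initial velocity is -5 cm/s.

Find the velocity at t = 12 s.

Δv equals the area under the a-t graph; then v = v₀ + Δv.
0–4 s: 11 × 4 = 44 cm/s
4–9 s: -12 × 5 = -60 cm/s
9–10 s: -5 × 1 = -5 cm/s
10–12 s: -11 × 2 = -22 cm/s
Δv = -43 cm/s, so v(12) = -5 + (-43) = -48 cm/s.

-48 cm/s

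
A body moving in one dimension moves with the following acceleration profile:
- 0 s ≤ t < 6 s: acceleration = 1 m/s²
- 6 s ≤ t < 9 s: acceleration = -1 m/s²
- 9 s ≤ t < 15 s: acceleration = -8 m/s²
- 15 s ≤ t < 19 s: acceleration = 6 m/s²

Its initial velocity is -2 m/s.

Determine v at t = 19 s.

Δv equals the area under the a-t graph; then v = v₀ + Δv.
0–6 s: 1 × 6 = 6 m/s
6–9 s: -1 × 3 = -3 m/s
9–15 s: -8 × 6 = -48 m/s
15–19 s: 6 × 4 = 24 m/s
Δv = -21 m/s, so v(19) = -2 + (-21) = -23 m/s.

-23 m/s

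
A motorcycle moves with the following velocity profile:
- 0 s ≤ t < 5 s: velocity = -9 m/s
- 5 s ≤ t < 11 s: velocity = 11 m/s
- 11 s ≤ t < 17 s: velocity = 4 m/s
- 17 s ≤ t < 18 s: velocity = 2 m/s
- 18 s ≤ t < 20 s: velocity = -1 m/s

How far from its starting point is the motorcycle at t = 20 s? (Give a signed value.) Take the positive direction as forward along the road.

45 m

Displacement is the signed area under the v-t curve.
0–5 s: -9 × 5 = -45 m
5–11 s: 11 × 6 = 66 m
11–17 s: 4 × 6 = 24 m
17–18 s: 2 × 1 = 2 m
18–20 s: -1 × 2 = -2 m
Net displacement = 45 m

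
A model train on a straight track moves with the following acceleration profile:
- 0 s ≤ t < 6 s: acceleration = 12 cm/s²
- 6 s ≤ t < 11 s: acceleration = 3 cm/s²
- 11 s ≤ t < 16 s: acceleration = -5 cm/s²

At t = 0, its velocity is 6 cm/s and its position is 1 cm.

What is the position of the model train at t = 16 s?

On each constant-a segment, Δv = aΔt and Δx = v₀Δt + ½aΔt²; chain segment to segment.
0–6 s: v starts 6 cm/s; Δx = 6·6 + ½·12·6² = 252 cm; v ends 78 cm/s.
6–11 s: v starts 78 cm/s; Δx = 78·5 + ½·3·5² = 427.5 cm; v ends 93 cm/s.
11–16 s: v starts 93 cm/s; Δx = 93·5 + ½·-5·5² = 402.5 cm; v ends 68 cm/s.
x(16) = 1 + Σ Δx = 1083 cm.

1083 cm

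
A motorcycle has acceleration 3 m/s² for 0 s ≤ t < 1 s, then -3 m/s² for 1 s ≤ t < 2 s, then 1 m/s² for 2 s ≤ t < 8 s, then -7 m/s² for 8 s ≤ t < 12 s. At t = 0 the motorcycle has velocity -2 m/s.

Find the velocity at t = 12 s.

-24 m/s

Δv equals the area under the a-t graph; then v = v₀ + Δv.
0–1 s: 3 × 1 = 3 m/s
1–2 s: -3 × 1 = -3 m/s
2–8 s: 1 × 6 = 6 m/s
8–12 s: -7 × 4 = -28 m/s
Δv = -22 m/s, so v(12) = -2 + (-22) = -24 m/s.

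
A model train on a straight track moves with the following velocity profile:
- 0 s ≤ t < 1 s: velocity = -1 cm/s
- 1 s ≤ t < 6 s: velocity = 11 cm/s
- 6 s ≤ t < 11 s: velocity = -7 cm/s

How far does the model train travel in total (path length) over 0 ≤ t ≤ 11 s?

91 cm

Total distance travelled is ∫|v| dt — sum the magnitudes of each area piece.
0–1 s: |-1| × 1 = 1 cm
1–6 s: |11| × 5 = 55 cm
6–11 s: |-7| × 5 = 35 cm
Total distance = 91 cm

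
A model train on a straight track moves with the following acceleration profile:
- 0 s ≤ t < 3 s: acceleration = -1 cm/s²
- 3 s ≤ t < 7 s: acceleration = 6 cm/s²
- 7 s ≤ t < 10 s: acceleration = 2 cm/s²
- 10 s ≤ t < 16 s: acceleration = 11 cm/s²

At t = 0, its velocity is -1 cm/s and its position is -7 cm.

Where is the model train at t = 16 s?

440.5 cm

On each constant-a segment, Δv = aΔt and Δx = v₀Δt + ½aΔt²; chain segment to segment.
0–3 s: v starts -1 cm/s; Δx = -1·3 + ½·-1·3² = -7.5 cm; v ends -4 cm/s.
3–7 s: v starts -4 cm/s; Δx = -4·4 + ½·6·4² = 32 cm; v ends 20 cm/s.
7–10 s: v starts 20 cm/s; Δx = 20·3 + ½·2·3² = 69 cm; v ends 26 cm/s.
10–16 s: v starts 26 cm/s; Δx = 26·6 + ½·11·6² = 354 cm; v ends 92 cm/s.
x(16) = -7 + Σ Δx = 440.5 cm.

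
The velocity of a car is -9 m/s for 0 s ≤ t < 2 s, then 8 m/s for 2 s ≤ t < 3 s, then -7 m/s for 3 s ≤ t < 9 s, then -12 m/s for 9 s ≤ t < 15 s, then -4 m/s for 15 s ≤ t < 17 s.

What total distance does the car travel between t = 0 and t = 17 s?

148 m

Distance (not displacement) is the total path length: add the absolute areas under v-t.
0–2 s: |-9| × 2 = 18 m
2–3 s: |8| × 1 = 8 m
3–9 s: |-7| × 6 = 42 m
9–15 s: |-12| × 6 = 72 m
15–17 s: |-4| × 2 = 8 m
Total distance = 148 m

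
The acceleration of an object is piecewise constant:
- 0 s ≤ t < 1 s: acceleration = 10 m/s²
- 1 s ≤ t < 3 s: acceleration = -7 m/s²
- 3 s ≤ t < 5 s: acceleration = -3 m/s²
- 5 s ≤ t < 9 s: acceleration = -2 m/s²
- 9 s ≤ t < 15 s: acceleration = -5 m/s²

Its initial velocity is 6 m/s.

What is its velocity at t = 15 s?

-42 m/s

Δv equals the area under the a-t graph; then v = v₀ + Δv.
0–1 s: 10 × 1 = 10 m/s
1–3 s: -7 × 2 = -14 m/s
3–5 s: -3 × 2 = -6 m/s
5–9 s: -2 × 4 = -8 m/s
9–15 s: -5 × 6 = -30 m/s
Δv = -48 m/s, so v(15) = 6 + (-48) = -42 m/s.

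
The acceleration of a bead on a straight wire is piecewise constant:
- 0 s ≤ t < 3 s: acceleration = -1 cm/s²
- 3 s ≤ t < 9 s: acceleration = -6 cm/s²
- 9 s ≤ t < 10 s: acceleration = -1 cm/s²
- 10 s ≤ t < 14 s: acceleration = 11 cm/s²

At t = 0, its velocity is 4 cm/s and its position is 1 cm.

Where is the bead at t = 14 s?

On each constant-a segment, Δv = aΔt and Δx = v₀Δt + ½aΔt²; chain segment to segment.
0–3 s: v starts 4 cm/s; Δx = 4·3 + ½·-1·3² = 7.5 cm; v ends 1 cm/s.
3–9 s: v starts 1 cm/s; Δx = 1·6 + ½·-6·6² = -102 cm; v ends -35 cm/s.
9–10 s: v starts -35 cm/s; Δx = -35·1 + ½·-1·1² = -35.5 cm; v ends -36 cm/s.
10–14 s: v starts -36 cm/s; Δx = -36·4 + ½·11·4² = -56 cm; v ends 8 cm/s.
x(14) = 1 + Σ Δx = -185 cm.

-185 cm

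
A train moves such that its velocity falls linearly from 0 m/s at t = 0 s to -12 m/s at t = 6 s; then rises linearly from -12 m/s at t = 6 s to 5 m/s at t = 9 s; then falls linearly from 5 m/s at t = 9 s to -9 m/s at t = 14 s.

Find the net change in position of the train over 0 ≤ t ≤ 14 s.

Net displacement equals the area under the velocity-time graph (areas below the axis count negative).
0–6 s: ½(0 + -12)(6) = -36 m
6–9 s: ½(-12 + 5)(3) = -10.5 m
9–14 s: ½(5 + -9)(5) = -10 m
Net displacement = -56.5 m

-56.5 m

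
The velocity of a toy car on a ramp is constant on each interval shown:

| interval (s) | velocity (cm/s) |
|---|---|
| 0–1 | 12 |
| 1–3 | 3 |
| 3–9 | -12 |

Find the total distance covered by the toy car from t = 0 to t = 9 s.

90 cm

Distance (not displacement) is the total path length: add the absolute areas under v-t.
0–1 s: |12| × 1 = 12 cm
1–3 s: |3| × 2 = 6 cm
3–9 s: |-12| × 6 = 72 cm
Total distance = 90 cm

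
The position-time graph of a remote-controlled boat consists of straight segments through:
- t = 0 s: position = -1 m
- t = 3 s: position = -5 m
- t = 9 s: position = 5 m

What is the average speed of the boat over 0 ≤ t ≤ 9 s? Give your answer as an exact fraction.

14/9 m/s

Average speed = (total path length)/(elapsed time); on a piecewise-linear x-t graph the path length is Σ|Δx|.
0–3 s: |Δx| = |-5 − -1| = 4 m
3–9 s: |Δx| = |5 − -5| = 10 m
Total path = 14 m; average speed = 14/9 = 14/9 m/s.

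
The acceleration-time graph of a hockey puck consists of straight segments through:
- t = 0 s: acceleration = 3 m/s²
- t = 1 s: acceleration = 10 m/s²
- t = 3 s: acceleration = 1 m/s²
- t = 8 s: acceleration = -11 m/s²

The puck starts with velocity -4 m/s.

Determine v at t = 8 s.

Δv equals the area under the a-t graph; then v = v₀ + Δv.
0–1 s: ½(3 + 10)(1) = 6.5 m/s
1–3 s: ½(10 + 1)(2) = 11 m/s
3–8 s: ½(1 + -11)(5) = -25 m/s
Δv = -7.5 m/s, so v(8) = -4 + (-7.5) = -11.5 m/s.

-11.5 m/s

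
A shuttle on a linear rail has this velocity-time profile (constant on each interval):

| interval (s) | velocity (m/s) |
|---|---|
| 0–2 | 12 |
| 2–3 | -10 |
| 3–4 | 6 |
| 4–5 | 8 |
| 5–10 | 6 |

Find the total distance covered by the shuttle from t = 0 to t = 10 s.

Distance (not displacement) is the total path length: add the absolute areas under v-t.
0–2 s: |12| × 2 = 24 m
2–3 s: |-10| × 1 = 10 m
3–4 s: |6| × 1 = 6 m
4–5 s: |8| × 1 = 8 m
5–10 s: |6| × 5 = 30 m
Total distance = 78 m

78 m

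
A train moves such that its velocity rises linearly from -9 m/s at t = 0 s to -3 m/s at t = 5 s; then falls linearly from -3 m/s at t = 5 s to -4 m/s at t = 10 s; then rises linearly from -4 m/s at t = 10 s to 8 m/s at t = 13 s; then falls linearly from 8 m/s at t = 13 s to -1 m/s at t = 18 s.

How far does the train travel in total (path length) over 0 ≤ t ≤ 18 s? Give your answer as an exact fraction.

Total distance travelled is ∫|v| dt — sum the magnitudes of each area piece.
0–5 s: |½(-9 + -3)(5)| = 30 m
5–10 s: |½(-3 + -4)(5)| = 17.5 m
10–13 s: v = 0 at t = 11 s; triangle areas 2 + 8 = 10 m
13–18 s: v = 0 at t = 157/9 s; triangle areas 160/9 + 5/18 = 325/18 m
Total distance = 680/9 m

680/9 m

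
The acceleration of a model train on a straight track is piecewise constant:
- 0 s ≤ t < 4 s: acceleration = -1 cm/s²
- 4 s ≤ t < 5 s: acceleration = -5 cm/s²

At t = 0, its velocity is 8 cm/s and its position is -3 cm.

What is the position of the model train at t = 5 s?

On each constant-a segment, Δv = aΔt and Δx = v₀Δt + ½aΔt²; chain segment to segment.
0–4 s: v starts 8 cm/s; Δx = 8·4 + ½·-1·4² = 24 cm; v ends 4 cm/s.
4–5 s: v starts 4 cm/s; Δx = 4·1 + ½·-5·1² = 1.5 cm; v ends -1 cm/s.
x(5) = -3 + Σ Δx = 22.5 cm.

22.5 cm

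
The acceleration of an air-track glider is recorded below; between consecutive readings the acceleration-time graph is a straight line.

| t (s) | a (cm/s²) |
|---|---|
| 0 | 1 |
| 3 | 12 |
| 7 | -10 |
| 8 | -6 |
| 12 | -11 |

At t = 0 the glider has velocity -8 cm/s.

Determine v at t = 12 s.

Δv equals the area under the a-t graph; then v = v₀ + Δv.
0–3 s: ½(1 + 12)(3) = 19.5 cm/s
3–7 s: ½(12 + -10)(4) = 4 cm/s
7–8 s: ½(-10 + -6)(1) = -8 cm/s
8–12 s: ½(-6 + -11)(4) = -34 cm/s
Δv = -18.5 cm/s, so v(12) = -8 + (-18.5) = -26.5 cm/s.

-26.5 cm/s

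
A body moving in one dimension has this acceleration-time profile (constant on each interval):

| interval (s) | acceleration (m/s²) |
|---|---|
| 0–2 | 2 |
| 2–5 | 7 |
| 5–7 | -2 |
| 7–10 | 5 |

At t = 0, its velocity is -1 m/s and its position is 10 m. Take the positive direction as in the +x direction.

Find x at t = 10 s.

On each constant-a segment, Δv = aΔt and Δx = v₀Δt + ½aΔt²; chain segment to segment.
0–2 s: v starts -1 m/s; Δx = -1·2 + ½·2·2² = 2 m; v ends 3 m/s.
2–5 s: v starts 3 m/s; Δx = 3·3 + ½·7·3² = 40.5 m; v ends 24 m/s.
5–7 s: v starts 24 m/s; Δx = 24·2 + ½·-2·2² = 44 m; v ends 20 m/s.
7–10 s: v starts 20 m/s; Δx = 20·3 + ½·5·3² = 82.5 m; v ends 35 m/s.
x(10) = 10 + Σ Δx = 179 m.

179 m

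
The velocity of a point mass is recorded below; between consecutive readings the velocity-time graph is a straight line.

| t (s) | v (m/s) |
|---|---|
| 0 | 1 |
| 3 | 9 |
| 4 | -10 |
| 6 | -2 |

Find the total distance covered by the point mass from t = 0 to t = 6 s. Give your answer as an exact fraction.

Total distance travelled is ∫|v| dt — sum the magnitudes of each area piece.
0–3 s: |½(1 + 9)(3)| = 15 m
3–4 s: v = 0 at t = 66/19 s; triangle areas 81/38 + 50/19 = 181/38 m
4–6 s: |½(-10 + -2)(2)| = 12 m
Total distance = 1207/38 m

1207/38 m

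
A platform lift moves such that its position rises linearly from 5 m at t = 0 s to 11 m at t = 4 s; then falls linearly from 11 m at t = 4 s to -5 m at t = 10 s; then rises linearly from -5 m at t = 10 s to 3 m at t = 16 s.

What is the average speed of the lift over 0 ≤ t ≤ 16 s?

Average speed = (total path length)/(elapsed time); on a piecewise-linear x-t graph the path length is Σ|Δx|.
0–4 s: |Δx| = |11 − 5| = 6 m
4–10 s: |Δx| = |-5 − 11| = 16 m
10–16 s: |Δx| = |3 − -5| = 8 m
Total path = 30 m; average speed = 30/16 = 1.875 m/s.

1.875 m/s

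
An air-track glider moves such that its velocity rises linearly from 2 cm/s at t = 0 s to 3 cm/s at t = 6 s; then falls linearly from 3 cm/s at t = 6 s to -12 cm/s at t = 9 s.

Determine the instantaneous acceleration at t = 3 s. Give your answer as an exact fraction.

Acceleration is the slope of the v-t graph on 0–6 s: (3 − 2)/(6 − 0) = 1/6 cm/s².

1/6 cm/s²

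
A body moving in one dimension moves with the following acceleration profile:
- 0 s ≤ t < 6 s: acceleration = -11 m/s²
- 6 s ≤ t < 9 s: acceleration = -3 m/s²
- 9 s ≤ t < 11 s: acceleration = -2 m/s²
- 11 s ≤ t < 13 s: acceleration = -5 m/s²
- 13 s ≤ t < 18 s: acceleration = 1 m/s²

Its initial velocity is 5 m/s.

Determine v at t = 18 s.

Δv equals the area under the a-t graph; then v = v₀ + Δv.
0–6 s: -11 × 6 = -66 m/s
6–9 s: -3 × 3 = -9 m/s
9–11 s: -2 × 2 = -4 m/s
11–13 s: -5 × 2 = -10 m/s
13–18 s: 1 × 5 = 5 m/s
Δv = -84 m/s, so v(18) = 5 + (-84) = -79 m/s.

-79 m/s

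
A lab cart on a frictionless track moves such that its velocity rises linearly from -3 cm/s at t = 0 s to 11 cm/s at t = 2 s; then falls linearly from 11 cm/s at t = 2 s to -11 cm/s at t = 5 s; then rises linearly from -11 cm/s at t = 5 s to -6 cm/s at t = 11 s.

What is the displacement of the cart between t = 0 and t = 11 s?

Displacement is the signed area under the v-t curve.
0–2 s: ½(-3 + 11)(2) = 8 cm
2–5 s: ½(11 + -11)(3) = 0 cm
5–11 s: ½(-11 + -6)(6) = -51 cm
Net displacement = -43 cm

-43 cm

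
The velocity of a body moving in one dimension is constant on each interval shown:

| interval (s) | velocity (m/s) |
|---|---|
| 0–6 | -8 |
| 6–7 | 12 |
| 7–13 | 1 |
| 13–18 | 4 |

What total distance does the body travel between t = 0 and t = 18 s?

Distance (not displacement) is the total path length: add the absolute areas under v-t.
0–6 s: |-8| × 6 = 48 m
6–7 s: |12| × 1 = 12 m
7–13 s: |1| × 6 = 6 m
13–18 s: |4| × 5 = 20 m
Total distance = 86 m

86 m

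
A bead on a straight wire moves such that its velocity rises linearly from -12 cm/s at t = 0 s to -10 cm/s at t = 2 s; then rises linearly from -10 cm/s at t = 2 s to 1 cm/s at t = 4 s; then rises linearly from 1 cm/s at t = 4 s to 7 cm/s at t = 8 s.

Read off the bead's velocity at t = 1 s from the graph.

-11 cm/s

On 0–2 s the graph is linear from -12 to -10 cm/s: v(1) = -12 + (-10 − -12)·(1 − 0)/(2 − 0) = -11 cm/s.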